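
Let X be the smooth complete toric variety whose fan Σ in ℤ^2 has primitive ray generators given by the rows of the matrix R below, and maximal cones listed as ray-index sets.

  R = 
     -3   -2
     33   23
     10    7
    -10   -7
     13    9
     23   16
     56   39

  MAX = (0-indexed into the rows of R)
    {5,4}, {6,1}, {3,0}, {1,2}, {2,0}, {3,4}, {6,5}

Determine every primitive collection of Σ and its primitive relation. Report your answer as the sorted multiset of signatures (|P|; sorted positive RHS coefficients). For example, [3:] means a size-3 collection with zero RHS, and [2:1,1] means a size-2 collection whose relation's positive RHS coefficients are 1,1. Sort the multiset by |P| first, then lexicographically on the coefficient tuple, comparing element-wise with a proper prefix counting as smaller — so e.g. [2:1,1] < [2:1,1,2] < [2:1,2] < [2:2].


Primitive collections (14):

  P = {2,3}:  v_{2} + v_{3} = 0 ; sig = [2:]
  P = {0,4}:  v_{0} + v_{4} = v_{2} ; sig = [2:1]
  P = {1,3}:  v_{1} + v_{3} = v_{5} ; sig = [2:1]
  P = {1,5}:  v_{1} + v_{5} = v_{6} ; sig = [2:1]
  P = {2,4}:  v_{2} + v_{4} = v_{5} ; sig = [2:1]
  P = {2,5}:  v_{2} + v_{5} = v_{1} ; sig = [2:1]
  P = {3,5}:  v_{3} + v_{5} = v_{4} ; sig = [2:1]
  P = {0,6}:  v_{0} + v_{6} = v_{1} + 2·v_{2} ; sig = [2:1,2]
  P = {0,5}:  v_{0} + v_{5} = 2·v_{2} ; sig = [2:2]
  P = {1,4}:  v_{1} + v_{4} = 2·v_{5} ; sig = [2:2]
  P = {2,6}:  v_{2} + v_{6} = 2·v_{1} ; sig = [2:2]
  P = {3,6}:  v_{3} + v_{6} = 2·v_{5} ; sig = [2:2]
  P = {0,1}:  v_{0} + v_{1} = 3·v_{2} ; sig = [2:3]
  P = {4,6}:  v_{4} + v_{6} = 3·v_{5} ; sig = [2:3]

Signatures (|P|; sorted positive RHS coefficients), sorted:
{ [2:],  [2:1] ×6,  [2:1,2],  [2:2] ×4,  [2:3] ×2 }


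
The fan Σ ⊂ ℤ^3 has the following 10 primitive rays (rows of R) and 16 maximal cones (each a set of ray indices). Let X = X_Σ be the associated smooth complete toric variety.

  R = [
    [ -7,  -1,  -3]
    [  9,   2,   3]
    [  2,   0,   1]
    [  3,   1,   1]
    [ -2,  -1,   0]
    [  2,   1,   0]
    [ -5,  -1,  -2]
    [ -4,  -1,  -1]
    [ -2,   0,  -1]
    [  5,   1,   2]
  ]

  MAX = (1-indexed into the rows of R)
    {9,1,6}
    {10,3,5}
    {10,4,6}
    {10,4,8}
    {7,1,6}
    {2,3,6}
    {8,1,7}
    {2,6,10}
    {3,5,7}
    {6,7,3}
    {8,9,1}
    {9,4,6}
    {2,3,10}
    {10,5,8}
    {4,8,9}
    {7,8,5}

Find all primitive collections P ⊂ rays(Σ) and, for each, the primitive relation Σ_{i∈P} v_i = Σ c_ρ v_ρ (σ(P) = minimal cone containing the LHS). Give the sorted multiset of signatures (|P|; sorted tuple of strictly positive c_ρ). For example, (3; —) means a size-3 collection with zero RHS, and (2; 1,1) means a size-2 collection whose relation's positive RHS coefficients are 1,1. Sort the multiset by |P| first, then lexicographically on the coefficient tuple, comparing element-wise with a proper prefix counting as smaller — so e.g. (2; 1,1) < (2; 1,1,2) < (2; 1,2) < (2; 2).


|primitive collections| = 22. Relations:

  P = {3,9}:  v_{3} + v_{9} = 0 ; sig = (2; —)
  P = {5,6}:  v_{5} + v_{6} = 0 ; sig = (2; —)
  P = {7,10}:  v_{7} + v_{10} = 0 ; sig = (2; —)
  P = {1,2}:  v_{1} + v_{2} = v_{6} ; sig = (2; 1)
  P = {1,3}:  v_{1} + v_{3} = v_{7} ; sig = (2; 1)
  P = {1,10}:  v_{1} + v_{10} = v_{9} ; sig = (2; 1)
  P = {2,8}:  v_{2} + v_{8} = v_{10} ; sig = (2; 1)
  P = {3,4}:  v_{3} + v_{4} = v_{10} ; sig = (2; 1)
  P = {3,8}:  v_{3} + v_{8} = v_{5} ; sig = (2; 1)
  P = {4,7}:  v_{4} + v_{7} = v_{9} ; sig = (2; 1)
  P = {5,9}:  v_{5} + v_{9} = v_{8} ; sig = (2; 1)
  P = {6,8}:  v_{6} + v_{8} = v_{9} ; sig = (2; 1)
  P = {7,9}:  v_{7} + v_{9} = v_{1} ; sig = (2; 1)
  P = {9,10}:  v_{9} + v_{10} = v_{4} ; sig = (2; 1)
  P = {1,5}:  v_{1} + v_{5} = v_{7} + v_{8} ; sig = (2; 1,1)
  P = {2,5}:  v_{2} + v_{5} = v_{3} + v_{10} ; sig = (2; 1,1)
  P = {2,7}:  v_{2} + v_{7} = v_{3} + v_{6} ; sig = (2; 1,1)
  P = {2,9}:  v_{2} + v_{9} = v_{6} + v_{10} ; sig = (2; 1,1)
  P = {4,5}:  v_{4} + v_{5} = v_{8} + v_{10} ; sig = (2; 1,1)
  P = {2,4}:  v_{2} + v_{4} = v_{6} + 2·v_{10} ; sig = (2; 1,2)
  P = {1,4}:  v_{1} + v_{4} = 2·v_{9} ; sig = (2; 2)
  P = {3,6,10}:  v_{3} + v_{6} + v_{10} = v_{2} ; sig = (3; 1)

Hence PRS(X_Σ) =
    |P|=2: 21 collections, coeffs (), (), (), (1), (1), (1), (1), (1), (1), (1), (1), (1), (1), (1), (1,1), (1,1), (1,1), (1,1), (1,1), (1,2), (2)
    |P|=3: 1 collection, coeffs (1)


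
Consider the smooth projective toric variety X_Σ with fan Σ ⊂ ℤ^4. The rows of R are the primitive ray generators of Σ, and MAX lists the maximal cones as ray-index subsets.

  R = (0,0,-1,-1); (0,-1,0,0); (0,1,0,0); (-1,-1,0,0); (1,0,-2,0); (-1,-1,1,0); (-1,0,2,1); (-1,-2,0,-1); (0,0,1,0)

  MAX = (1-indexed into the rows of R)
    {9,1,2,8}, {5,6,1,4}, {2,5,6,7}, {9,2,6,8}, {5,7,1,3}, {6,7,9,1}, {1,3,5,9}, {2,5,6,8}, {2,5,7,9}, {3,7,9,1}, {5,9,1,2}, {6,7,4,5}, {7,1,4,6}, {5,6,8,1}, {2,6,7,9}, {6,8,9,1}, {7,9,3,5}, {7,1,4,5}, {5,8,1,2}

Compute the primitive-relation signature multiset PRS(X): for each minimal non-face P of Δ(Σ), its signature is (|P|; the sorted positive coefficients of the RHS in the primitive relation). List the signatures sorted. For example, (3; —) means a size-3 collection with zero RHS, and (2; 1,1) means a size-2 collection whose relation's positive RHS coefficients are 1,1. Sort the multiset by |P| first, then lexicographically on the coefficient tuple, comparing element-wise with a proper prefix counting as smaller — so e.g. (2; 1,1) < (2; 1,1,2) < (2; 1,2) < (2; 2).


Primitive collections (14):

  P={2,3}:  v_{2} + v_{3} = 0  ⟹  sig = (2; —)
  P={4,9}:  v_{4} + v_{9} = v_{6}  ⟹  sig = (2; 1)
  P={3,6}:  v_{3} + v_{6} = v_{1} + v_{7}  ⟹  sig = (2; 1,1)
  P={3,8}:  v_{3} + v_{8} = v_{1} + v_{6}  ⟹  sig = (2; 1,1)
  P={4,8}:  v_{4} + v_{8} = v_{1} + v_{5} + 3·v_{6}  ⟹  sig = (2; 1,1,3)
  P={2,4}:  v_{2} + v_{4} = v_{5} + 2·v_{6}  ⟹  sig = (2; 1,2)
  P={3,4}:  v_{3} + v_{4} = 2·v_{1} + v_{5} + 2·v_{7}  ⟹  sig = (2; 1,2,2)
  P={7,8}:  v_{7} + v_{8} = 2·v_{6}  ⟹  sig = (2; 2)
  P={1,2,6}:  v_{1} + v_{2} + v_{6} = v_{8}  ⟹  sig = (3; 1)
  P={1,2,7}:  v_{1} + v_{2} + v_{7} = v_{6}  ⟹  sig = (3; 1)
  P={5,6,9}:  v_{5} + v_{6} + v_{9} = v_{2}  ⟹  sig = (3; 1)
  P={5,8,9}:  v_{5} + v_{8} + v_{9} = v_{1} + 2·v_{2}  ⟹  sig = (3; 1,2)
  P={1,5,7,9}:  v_{1} + v_{5} + v_{7} + v_{9} = 0  ⟹  sig = (4; —)
  P={1,5,6,7}:  v_{1} + v_{5} + v_{6} + v_{7} = v_{4}  ⟹  sig = (4; 1)

Hence PRS(X_Σ) =
    (2; —)
    (2; 1)
    (2; 1,1)
    (2; 1,1)
    (2; 1,1,3)
    (2; 1,2)
    (2; 1,2,2)
    (2; 2)
    (3; 1)
    (3; 1)
    (3; 1)
    (3; 1,2)
    (4; —)
    (4; 1)


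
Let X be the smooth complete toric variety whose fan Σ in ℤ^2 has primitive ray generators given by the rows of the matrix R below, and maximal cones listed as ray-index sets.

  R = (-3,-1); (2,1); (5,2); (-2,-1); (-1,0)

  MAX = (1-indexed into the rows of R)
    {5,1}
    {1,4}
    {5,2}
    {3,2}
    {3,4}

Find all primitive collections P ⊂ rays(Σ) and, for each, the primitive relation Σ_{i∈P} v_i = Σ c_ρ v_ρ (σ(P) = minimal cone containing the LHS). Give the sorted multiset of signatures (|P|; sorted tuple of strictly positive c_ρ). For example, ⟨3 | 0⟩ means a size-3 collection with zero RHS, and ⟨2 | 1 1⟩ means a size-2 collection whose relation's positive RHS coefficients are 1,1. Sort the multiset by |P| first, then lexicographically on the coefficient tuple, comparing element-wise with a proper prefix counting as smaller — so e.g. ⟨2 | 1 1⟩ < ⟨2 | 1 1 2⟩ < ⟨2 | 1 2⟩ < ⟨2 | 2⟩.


5 minimal non-faces of Δ(Σ) (on 5 rays):

  • {2,4}:  v_{2} + v_{4} = 0 — sig = ⟨2 | 0⟩
  • {1,2}:  v_{1} + v_{2} = v_{5} — sig = ⟨2 | 1⟩
  • {1,3}:  v_{1} + v_{3} = v_{2} — sig = ⟨2 | 1⟩
  • {4,5}:  v_{4} + v_{5} = v_{1} — sig = ⟨2 | 1⟩
  • {3,5}:  v_{3} + v_{5} = 2·v_{2} — sig = ⟨2 | 2⟩

Sorted signature multiset PRS(X):
[⟨2 | 0⟩, ⟨2 | 1⟩, ⟨2 | 1⟩, ⟨2 | 1⟩, ⟨2 | 2⟩]


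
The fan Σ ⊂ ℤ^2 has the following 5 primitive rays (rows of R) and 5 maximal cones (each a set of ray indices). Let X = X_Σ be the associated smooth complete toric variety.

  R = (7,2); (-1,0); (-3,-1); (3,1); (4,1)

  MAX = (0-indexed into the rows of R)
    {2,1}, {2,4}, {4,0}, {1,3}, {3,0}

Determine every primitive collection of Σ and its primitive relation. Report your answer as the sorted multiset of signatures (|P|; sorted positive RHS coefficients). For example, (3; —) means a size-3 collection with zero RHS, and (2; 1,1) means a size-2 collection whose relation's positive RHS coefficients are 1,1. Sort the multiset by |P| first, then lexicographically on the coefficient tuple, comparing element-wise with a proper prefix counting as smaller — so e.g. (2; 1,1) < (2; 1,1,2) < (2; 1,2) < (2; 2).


Minimal non-faces — 5 found among 5 rays, 5 max cones:

  • {2,3}:  v_{2} + v_{3} = 0  ⇒ sig = (2; —)
  • {0,2}:  v_{0} + v_{2} = v_{4}  ⇒ sig = (2; 1)
  • {1,4}:  v_{1} + v_{4} = v_{3}  ⇒ sig = (2; 1)
  • {3,4}:  v_{3} + v_{4} = v_{0}  ⇒ sig = (2; 1)
  • {0,1}:  v_{0} + v_{1} = 2·v_{3}  ⇒ sig = (2; 2)

Sorted signature multiset PRS(X):
    (2; —)
    (2; 1)
    (2; 1)
    (2; 1)
    (2; 2)


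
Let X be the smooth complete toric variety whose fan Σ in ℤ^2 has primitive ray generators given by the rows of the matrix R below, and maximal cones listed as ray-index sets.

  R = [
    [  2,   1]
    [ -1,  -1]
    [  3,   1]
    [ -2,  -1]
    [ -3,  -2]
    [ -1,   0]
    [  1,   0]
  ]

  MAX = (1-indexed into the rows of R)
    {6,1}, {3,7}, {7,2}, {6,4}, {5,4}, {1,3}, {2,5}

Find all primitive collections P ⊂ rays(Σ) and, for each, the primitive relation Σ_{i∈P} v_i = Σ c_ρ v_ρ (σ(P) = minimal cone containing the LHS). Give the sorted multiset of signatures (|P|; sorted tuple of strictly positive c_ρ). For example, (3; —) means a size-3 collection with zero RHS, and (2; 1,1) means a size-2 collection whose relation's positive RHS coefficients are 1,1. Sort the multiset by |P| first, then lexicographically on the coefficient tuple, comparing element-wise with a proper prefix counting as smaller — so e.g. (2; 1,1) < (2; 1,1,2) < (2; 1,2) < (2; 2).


|primitive collections| = 14. Relations:

  P = {1,4}:  v_{1} + v_{4} = 0  so sig = (2; —)
  P = {6,7}:  v_{6} + v_{7} = 0  so sig = (2; —)
  P = {1,2}:  v_{1} + v_{2} = v_{7}  so sig = (2; 1)
  P = {1,5}:  v_{1} + v_{5} = v_{2}  so sig = (2; 1)
  P = {1,7}:  v_{1} + v_{7} = v_{3}  so sig = (2; 1)
  P = {2,4}:  v_{2} + v_{4} = v_{5}  so sig = (2; 1)
  P = {2,6}:  v_{2} + v_{6} = v_{4}  so sig = (2; 1)
  P = {3,4}:  v_{3} + v_{4} = v_{7}  so sig = (2; 1)
  P = {3,6}:  v_{3} + v_{6} = v_{1}  so sig = (2; 1)
  P = {4,7}:  v_{4} + v_{7} = v_{2}  so sig = (2; 1)
  P = {3,5}:  v_{3} + v_{5} = v_{2} + v_{7}  so sig = (2; 1,1)
  P = {2,3}:  v_{2} + v_{3} = 2·v_{7}  so sig = (2; 2)
  P = {5,6}:  v_{5} + v_{6} = 2·v_{4}  so sig = (2; 2)
  P = {5,7}:  v_{5} + v_{7} = 2·v_{2}  so sig = (2; 2)

Hence PRS(X_Σ) =
[(2; —), (2; —), (2; 1), (2; 1), (2; 1), (2; 1), (2; 1), (2; 1), (2; 1), (2; 1), (2; 1,1), (2; 2), (2; 2), (2; 2)]


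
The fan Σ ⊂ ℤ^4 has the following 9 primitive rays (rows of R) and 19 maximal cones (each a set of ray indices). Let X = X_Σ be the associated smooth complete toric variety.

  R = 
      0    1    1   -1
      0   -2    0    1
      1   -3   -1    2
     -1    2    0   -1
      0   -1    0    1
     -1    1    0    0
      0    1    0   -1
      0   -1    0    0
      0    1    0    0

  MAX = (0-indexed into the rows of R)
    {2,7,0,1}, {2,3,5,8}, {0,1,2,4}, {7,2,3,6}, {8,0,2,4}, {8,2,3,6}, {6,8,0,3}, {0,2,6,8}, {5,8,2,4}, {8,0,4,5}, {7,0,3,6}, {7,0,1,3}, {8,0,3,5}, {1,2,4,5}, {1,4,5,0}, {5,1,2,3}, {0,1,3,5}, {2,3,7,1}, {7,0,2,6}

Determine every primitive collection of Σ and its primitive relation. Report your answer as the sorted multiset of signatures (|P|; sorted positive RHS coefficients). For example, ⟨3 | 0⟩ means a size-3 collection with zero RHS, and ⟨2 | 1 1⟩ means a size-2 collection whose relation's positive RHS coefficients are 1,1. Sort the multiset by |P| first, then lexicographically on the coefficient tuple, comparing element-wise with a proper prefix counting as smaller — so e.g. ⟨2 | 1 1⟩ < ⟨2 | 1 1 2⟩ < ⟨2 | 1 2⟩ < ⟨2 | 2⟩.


Δ(Σ) — 9 vertices, 10 min non-faces:

  P = {4,6}:  v_{4} + v_{6} = 0  so sig = ⟨2 | 0⟩
  P = {7,8}:  v_{7} + v_{8} = 0  so sig = ⟨2 | 0⟩
  P = {1,6}:  v_{1} + v_{6} = v_{7}  so sig = ⟨2 | 1⟩
  P = {1,8}:  v_{1} + v_{8} = v_{4}  so sig = ⟨2 | 1⟩
  P = {3,4}:  v_{3} + v_{4} = v_{5}  so sig = ⟨2 | 1⟩
  P = {4,7}:  v_{4} + v_{7} = v_{1}  so sig = ⟨2 | 1⟩
  P = {5,6}:  v_{5} + v_{6} = v_{3}  so sig = ⟨2 | 1⟩
  P = {5,7}:  v_{5} + v_{7} = v_{1} + v_{3}  so sig = ⟨2 | 1 1⟩
  P = {0,2,3}:  v_{0} + v_{2} + v_{3} = 0  so sig = ⟨3 | 0⟩
  P = {0,2,5}:  v_{0} + v_{2} + v_{5} = v_{4}  so sig = ⟨3 | 1⟩

Signatures (|P|; sorted positive RHS coefficients), sorted:
{ ⟨2 | 0⟩ ×2,  ⟨2 | 1⟩ ×5,  ⟨2 | 1 1⟩,  ⟨3 | 0⟩,  ⟨3 | 1⟩ }


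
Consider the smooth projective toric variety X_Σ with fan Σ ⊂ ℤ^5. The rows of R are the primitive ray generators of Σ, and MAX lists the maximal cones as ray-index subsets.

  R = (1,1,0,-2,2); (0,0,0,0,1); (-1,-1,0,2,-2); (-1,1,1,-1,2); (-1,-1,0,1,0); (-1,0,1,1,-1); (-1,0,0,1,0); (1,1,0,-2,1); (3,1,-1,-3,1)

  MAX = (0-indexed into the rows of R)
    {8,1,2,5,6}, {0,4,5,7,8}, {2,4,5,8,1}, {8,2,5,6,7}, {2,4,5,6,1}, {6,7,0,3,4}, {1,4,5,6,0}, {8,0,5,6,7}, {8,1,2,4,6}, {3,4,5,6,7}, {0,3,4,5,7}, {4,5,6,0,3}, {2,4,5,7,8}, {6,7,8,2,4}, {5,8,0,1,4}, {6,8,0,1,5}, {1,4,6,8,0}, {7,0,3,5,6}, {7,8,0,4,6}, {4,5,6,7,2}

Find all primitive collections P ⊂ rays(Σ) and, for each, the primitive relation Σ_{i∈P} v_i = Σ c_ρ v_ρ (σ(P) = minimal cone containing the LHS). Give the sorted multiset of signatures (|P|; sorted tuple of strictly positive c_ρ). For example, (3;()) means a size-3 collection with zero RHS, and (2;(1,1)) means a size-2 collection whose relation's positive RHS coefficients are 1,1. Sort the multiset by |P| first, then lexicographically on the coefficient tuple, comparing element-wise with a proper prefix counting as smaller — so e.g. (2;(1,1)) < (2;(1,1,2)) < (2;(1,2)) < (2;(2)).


Primitive collections (7):

  P = {0,2}:  v_{0} + v_{2} = 0 — sig = (2;())
  P = {1,7}:  v_{1} + v_{7} = v_{0} — sig = (2;(1))
  P = {3,8}:  v_{3} + v_{8} = v_{0} + v_{7} — sig = (2;(1,1))
  P = {2,3}:  v_{2} + v_{3} = v_{4} + v_{5} + v_{6} + v_{7} — sig = (2;(1,1,1,1))
  P = {1,3}:  v_{1} + v_{3} = 2·v_{0} + v_{4} + v_{5} + v_{6} — sig = (2;(1,1,1,2))
  P = {4,5,6,8}:  v_{4} + v_{5} + v_{6} + v_{8} = 0 — sig = (4;())
  P = {0,4,5,6,7}:  v_{0} + v_{4} + v_{5} + v_{6} + v_{7} = v_{3} — sig = (5;(1))

Signatures (|P|; sorted positive RHS coefficients), sorted:
    (2;())
    (2;(1))
    (2;(1,1))
    (2;(1,1,1,1))
    (2;(1,1,1,2))
    (4;())
    (5;(1))


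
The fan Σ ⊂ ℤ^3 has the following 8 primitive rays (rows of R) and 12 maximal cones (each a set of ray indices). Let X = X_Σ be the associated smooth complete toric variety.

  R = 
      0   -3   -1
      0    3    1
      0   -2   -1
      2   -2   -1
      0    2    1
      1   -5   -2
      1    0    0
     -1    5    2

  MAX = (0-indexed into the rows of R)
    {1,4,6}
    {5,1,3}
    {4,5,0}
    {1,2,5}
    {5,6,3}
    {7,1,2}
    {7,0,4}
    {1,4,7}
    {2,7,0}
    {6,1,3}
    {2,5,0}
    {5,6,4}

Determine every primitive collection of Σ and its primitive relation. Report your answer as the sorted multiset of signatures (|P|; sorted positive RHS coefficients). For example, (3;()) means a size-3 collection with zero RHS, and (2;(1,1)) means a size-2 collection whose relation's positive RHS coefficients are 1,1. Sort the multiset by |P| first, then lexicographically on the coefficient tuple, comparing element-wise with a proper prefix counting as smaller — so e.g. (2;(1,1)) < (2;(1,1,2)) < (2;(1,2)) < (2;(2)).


12 minimal non-faces of Δ(Σ) (on 8 rays):

  {0,1}:  v_{0} + v_{1} = 0 ; sig = (2;())
  {2,4}:  v_{2} + v_{4} = 0 ; sig = (2;())
  {5,7}:  v_{5} + v_{7} = 0 ; sig = (2;())
  {0,3}:  v_{0} + v_{3} = v_{5} + v_{6} ; sig = (2;(1,1))
  {0,6}:  v_{0} + v_{6} = v_{4} + v_{5} ; sig = (2;(1,1))
  {2,6}:  v_{2} + v_{6} = v_{1} + v_{5} ; sig = (2;(1,1))
  {3,7}:  v_{3} + v_{7} = v_{1} + v_{6} ; sig = (2;(1,1))
  {6,7}:  v_{6} + v_{7} = v_{1} + v_{4} ; sig = (2;(1,1))
  {3,4}:  v_{3} + v_{4} = 2·v_{6} ; sig = (2;(2))
  {2,3}:  v_{2} + v_{3} = 2·v_{1} + 2·v_{5} ; sig = (2;(2,2))
  {1,4,5}:  v_{1} + v_{4} + v_{5} = v_{6} ; sig = (3;(1))
  {1,5,6}:  v_{1} + v_{5} + v_{6} = v_{3} ; sig = (3;(1))

so the primitive-relation signature multiset is
[(2;()), (2;()), (2;()), (2;(1,1)), (2;(1,1)), (2;(1,1)), (2;(1,1)), (2;(1,1)), (2;(2)), (2;(2,2)), (3;(1)), (3;(1))]


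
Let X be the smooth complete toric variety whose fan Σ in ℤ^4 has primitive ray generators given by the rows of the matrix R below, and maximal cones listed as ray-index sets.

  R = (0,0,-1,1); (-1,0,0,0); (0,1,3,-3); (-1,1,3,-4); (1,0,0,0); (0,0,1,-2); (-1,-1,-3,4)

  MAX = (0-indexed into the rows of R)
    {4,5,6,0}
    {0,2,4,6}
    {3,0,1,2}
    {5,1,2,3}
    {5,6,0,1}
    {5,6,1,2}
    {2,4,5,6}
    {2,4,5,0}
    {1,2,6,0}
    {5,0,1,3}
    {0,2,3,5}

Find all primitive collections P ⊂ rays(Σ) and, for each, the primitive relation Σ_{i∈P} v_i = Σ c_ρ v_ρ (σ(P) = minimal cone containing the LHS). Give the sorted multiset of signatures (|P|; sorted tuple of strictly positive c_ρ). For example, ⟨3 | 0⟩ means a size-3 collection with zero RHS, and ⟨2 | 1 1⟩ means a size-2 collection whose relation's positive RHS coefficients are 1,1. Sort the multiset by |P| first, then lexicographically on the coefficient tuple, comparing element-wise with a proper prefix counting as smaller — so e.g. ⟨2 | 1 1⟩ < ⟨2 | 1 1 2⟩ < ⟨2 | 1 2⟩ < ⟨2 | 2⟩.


Δ(Σ) — 7 vertices, 5 min non-faces:

  P={1,4}:  v_{1} + v_{4} = 0  →  sig = ⟨2 | 0⟩
  P={3,4}:  v_{3} + v_{4} = v_{0} + v_{2} + v_{5}  →  sig = ⟨2 | 1 1 1⟩
  P={3,6}:  v_{3} + v_{6} = 2·v_{1}  →  sig = ⟨2 | 2⟩
  P={0,1,2,5}:  v_{0} + v_{1} + v_{2} + v_{5} = v_{3}  →  sig = ⟨4 | 1⟩
  P={0,2,5,6}:  v_{0} + v_{2} + v_{5} + v_{6} = v_{1}  →  sig = ⟨4 | 1⟩

Sorted signature multiset PRS(X):
    ⟨2 | 0⟩
    ⟨2 | 1 1 1⟩
    ⟨2 | 2⟩
    ⟨4 | 1⟩
    ⟨4 | 1⟩


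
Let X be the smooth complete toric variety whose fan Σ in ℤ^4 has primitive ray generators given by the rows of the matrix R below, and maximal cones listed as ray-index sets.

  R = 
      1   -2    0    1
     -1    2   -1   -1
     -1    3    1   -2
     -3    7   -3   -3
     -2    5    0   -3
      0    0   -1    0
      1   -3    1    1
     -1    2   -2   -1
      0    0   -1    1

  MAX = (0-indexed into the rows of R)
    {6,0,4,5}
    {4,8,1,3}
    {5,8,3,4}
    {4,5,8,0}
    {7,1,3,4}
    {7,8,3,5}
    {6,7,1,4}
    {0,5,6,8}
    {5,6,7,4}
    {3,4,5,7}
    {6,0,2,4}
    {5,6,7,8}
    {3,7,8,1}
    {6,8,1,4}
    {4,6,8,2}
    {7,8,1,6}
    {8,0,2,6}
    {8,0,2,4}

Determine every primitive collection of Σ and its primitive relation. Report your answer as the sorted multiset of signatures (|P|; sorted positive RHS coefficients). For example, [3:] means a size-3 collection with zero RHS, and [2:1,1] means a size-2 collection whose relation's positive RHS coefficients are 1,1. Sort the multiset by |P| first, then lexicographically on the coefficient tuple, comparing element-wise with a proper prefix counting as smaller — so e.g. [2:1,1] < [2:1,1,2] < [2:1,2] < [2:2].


|primitive collections| = 12. Relations:

  {0,1}:  v_{0} + v_{1} = v_{5}  so sig = [2:1]
  {1,2}:  v_{1} + v_{2} = v_{4}  so sig = [2:1]
  {1,5}:  v_{1} + v_{5} = v_{7}  so sig = [2:1]
  {2,5}:  v_{2} + v_{5} = v_{0} + v_{4}  so sig = [2:1,1]
  {2,7}:  v_{2} + v_{7} = v_{4} + v_{5}  so sig = [2:1,1]
  {0,3}:  v_{0} + v_{3} = v_{4} + 2·v_{5} + v_{8}  so sig = [2:1,1,2]
  {2,3}:  v_{2} + v_{3} = 2·v_{4} + v_{5} + v_{8}  so sig = [2:1,1,2]
  {0,7}:  v_{0} + v_{7} = 2·v_{5}  so sig = [2:2]
  {3,6}:  v_{3} + v_{6} = 2·v_{1}  so sig = [2:2]
  {4,7,8}:  v_{4} + v_{7} + v_{8} = v_{3}  so sig = [3:1]
  {0,4,6,8}:  v_{0} + v_{4} + v_{6} + v_{8} = 0  so sig = [4:]
  {4,5,6,8}:  v_{4} + v_{5} + v_{6} + v_{8} = v_{1}  so sig = [4:1]

Signatures (|P|; sorted positive RHS coefficients), sorted:
    [2:1]
    [2:1]
    [2:1]
    [2:1,1]
    [2:1,1]
    [2:1,1,2]
    [2:1,1,2]
    [2:2]
    [2:2]
    [3:1]
    [4:]
    [4:1]


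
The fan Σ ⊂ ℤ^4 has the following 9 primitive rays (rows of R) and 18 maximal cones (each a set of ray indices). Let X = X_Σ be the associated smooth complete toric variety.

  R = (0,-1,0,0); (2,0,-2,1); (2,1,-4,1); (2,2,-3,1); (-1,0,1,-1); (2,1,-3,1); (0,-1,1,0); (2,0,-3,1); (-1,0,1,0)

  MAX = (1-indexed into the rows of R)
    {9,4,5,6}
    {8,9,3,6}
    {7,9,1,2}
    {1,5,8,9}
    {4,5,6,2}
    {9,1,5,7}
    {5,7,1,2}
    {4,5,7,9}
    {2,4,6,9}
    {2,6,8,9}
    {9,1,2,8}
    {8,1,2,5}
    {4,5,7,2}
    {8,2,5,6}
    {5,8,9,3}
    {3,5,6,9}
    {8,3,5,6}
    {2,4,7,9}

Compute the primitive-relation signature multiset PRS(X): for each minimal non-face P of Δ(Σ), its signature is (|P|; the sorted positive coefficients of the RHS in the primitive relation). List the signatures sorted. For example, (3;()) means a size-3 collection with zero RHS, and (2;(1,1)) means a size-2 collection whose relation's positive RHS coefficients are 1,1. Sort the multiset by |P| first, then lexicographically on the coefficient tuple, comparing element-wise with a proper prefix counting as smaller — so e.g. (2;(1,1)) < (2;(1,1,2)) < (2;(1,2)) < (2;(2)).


Minimal non-faces — 11 found among 9 rays, 18 max cones:

  P = {1,4}:  v_{1} + v_{4} = v_{6} ; sig = (2;(1))
  P = {1,6}:  v_{1} + v_{6} = v_{8} ; sig = (2;(1))
  P = {3,7}:  v_{3} + v_{7} = v_{8} ; sig = (2;(1))
  P = {6,7}:  v_{6} + v_{7} = v_{2} ; sig = (2;(1))
  P = {2,3}:  v_{2} + v_{3} = v_{6} + v_{8} ; sig = (2;(1,1))
  P = {7,8}:  v_{7} + v_{8} = v_{1} + v_{2} ; sig = (2;(1,1))
  P = {1,3}:  v_{1} + v_{3} = v_{5} + 2·v_{8} + v_{9} ; sig = (2;(1,1,2))
  P = {3,4}:  v_{3} + v_{4} = v_{5} + 3·v_{6} + v_{9} ; sig = (2;(1,1,3))
  P = {4,8}:  v_{4} + v_{8} = 2·v_{6} ; sig = (2;(2))
  P = {2,5,9}:  v_{2} + v_{5} + v_{9} = 0 ; sig = (3;())
  P = {5,6,8,9}:  v_{5} + v_{6} + v_{8} + v_{9} = v_{3} ; sig = (4;(1))

so the primitive-relation signature multiset is
    |P|=2: 9 collections, coeffs (1), (1), (1), (1), (1,1), (1,1), (1,1,2), (1,1,3), (2)
    |P|=3: 1 collection, coeffs ()
    |P|=4: 1 collection, coeffs (1)


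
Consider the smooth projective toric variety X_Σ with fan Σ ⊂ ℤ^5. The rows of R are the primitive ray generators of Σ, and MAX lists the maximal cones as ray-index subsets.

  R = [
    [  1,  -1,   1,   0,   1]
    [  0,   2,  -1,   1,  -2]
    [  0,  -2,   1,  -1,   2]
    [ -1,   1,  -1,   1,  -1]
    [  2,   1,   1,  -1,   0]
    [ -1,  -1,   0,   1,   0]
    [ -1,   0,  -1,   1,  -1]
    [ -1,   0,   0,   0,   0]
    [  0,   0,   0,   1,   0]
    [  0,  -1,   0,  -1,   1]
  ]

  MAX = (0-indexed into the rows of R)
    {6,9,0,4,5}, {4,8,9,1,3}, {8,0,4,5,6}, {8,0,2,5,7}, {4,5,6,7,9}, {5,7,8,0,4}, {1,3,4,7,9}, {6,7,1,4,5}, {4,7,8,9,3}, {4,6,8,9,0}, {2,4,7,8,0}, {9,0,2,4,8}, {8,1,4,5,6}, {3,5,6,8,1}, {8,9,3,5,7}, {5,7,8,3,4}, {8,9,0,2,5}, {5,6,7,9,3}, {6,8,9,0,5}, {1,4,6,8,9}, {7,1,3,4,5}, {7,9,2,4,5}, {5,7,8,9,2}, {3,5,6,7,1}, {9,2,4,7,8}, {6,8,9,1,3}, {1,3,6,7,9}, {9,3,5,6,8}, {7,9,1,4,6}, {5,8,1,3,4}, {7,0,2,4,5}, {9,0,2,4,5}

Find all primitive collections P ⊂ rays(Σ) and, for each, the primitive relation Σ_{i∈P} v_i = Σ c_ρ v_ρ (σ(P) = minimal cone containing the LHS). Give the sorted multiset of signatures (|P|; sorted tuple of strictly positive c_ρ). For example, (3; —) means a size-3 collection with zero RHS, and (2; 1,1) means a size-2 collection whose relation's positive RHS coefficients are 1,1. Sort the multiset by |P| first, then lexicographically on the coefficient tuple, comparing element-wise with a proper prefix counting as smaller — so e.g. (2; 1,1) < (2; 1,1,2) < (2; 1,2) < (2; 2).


Δ(Σ) — 10 vertices, 14 min non-faces:

  {1,2}:  v_{1} + v_{2} = 0  ⟹  sig = (2; —)
  {0,3}:  v_{0} + v_{3} = v_{8}  ⟹  sig = (2; 1)
  {2,6}:  v_{2} + v_{6} = v_{5} + v_{9}  ⟹  sig = (2; 1,1)
  {0,1}:  v_{0} + v_{1} = v_{4} + v_{6} + v_{8}  ⟹  sig = (2; 1,1,1)
  {2,3}:  v_{2} + v_{3} = v_{7} + v_{8} + v_{9}  ⟹  sig = (2; 1,1,1)
  {0,6,7}:  v_{0} + v_{6} + v_{7} = v_{5}  ⟹  sig = (3; 1)
  {0,7,9}:  v_{0} + v_{7} + v_{9} = v_{2}  ⟹  sig = (3; 1)
  {1,5,9}:  v_{1} + v_{5} + v_{9} = v_{6}  ⟹  sig = (3; 1)
  {3,4,6}:  v_{3} + v_{4} + v_{6} = v_{1}  ⟹  sig = (3; 1)
  {6,7,8}:  v_{6} + v_{7} + v_{8} = v_{3} + v_{5}  ⟹  sig = (3; 1,1)
  {1,7,8}:  v_{1} + v_{7} + v_{8} = 2·v_{3} + v_{4} + v_{5}  ⟹  sig = (3; 1,1,2)
  {3,4,5,9}:  v_{3} + v_{4} + v_{5} + v_{9} = 0  ⟹  sig = (4; —)
  {4,5,8,9}:  v_{4} + v_{5} + v_{8} + v_{9} = v_{0}  ⟹  sig = (4; 1)
  {2,4,5,8}:  v_{2} + v_{4} + v_{5} + v_{8} = 2·v_{0} + v_{7}  ⟹  sig = (4; 1,2)

so the primitive-relation signature multiset is
    |P|=2: 5 collections, coeffs (), (1), (1,1), (1,1,1), (1,1,1)
    |P|=3: 6 collections, coeffs (1), (1), (1), (1), (1,1), (1,1,2)
    |P|=4: 3 collections, coeffs (), (1), (1,2)


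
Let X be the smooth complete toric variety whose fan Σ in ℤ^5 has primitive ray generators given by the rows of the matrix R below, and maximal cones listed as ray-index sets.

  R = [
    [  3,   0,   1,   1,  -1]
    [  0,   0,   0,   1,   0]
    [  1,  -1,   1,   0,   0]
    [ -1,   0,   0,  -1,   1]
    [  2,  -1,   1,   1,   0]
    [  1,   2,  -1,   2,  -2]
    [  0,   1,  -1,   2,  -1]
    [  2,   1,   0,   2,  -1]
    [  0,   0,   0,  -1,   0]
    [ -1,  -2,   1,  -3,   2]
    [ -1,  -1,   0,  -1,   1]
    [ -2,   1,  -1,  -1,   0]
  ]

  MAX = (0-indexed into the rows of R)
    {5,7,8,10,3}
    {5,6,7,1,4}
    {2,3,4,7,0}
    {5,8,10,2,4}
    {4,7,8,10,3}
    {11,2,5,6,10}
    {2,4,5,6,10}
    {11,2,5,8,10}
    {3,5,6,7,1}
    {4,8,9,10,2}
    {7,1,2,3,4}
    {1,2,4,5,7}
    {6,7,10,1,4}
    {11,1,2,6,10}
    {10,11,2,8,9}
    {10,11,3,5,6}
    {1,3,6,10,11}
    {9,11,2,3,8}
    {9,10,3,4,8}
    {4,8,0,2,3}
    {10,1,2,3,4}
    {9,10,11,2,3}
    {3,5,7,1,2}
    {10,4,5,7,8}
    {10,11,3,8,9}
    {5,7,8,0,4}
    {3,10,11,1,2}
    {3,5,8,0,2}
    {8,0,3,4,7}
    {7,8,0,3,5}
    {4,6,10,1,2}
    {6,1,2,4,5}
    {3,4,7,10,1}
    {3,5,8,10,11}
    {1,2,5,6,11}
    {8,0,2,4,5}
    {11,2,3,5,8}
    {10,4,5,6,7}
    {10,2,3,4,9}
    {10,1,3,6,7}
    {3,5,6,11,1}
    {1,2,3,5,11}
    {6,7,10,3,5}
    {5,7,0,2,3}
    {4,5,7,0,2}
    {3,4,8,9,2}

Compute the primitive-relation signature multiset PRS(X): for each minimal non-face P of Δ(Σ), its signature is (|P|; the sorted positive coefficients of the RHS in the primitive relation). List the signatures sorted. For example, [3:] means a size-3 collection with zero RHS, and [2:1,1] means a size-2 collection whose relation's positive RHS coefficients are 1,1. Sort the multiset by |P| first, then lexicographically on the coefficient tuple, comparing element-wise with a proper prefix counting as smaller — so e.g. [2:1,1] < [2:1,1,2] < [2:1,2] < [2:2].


22 minimal non-faces of Δ(Σ) (on 12 rays):

  • {1,8}:  v_{1} + v_{8} = 0 ; sig = [2:]
  • {4,11}:  v_{4} + v_{11} = 0 ; sig = [2:]
  • {5,9}:  v_{5} + v_{9} = v_{8} ; sig = [2:1]
  • {6,9}:  v_{6} + v_{9} = v_{10} ; sig = [2:1]
  • {0,1}:  v_{0} + v_{1} = v_{2} + v_{7} ; sig = [2:1,1]
  • {0,6}:  v_{0} + v_{6} = v_{4} + v_{5} ; sig = [2:1,1]
  • {0,10}:  v_{0} + v_{10} = v_{4} + v_{8} ; sig = [2:1,1]
  • {6,8}:  v_{6} + v_{8} = v_{5} + v_{10} ; sig = [2:1,1]
  • {7,11}:  v_{7} + v_{11} = v_{3} + v_{5} ; sig = [2:1,1]
  • {1,9}:  v_{1} + v_{9} = v_{2} + v_{3} + v_{10} ; sig = [2:1,1,1]
  • {7,9}:  v_{7} + v_{9} = v_{3} + v_{4} + v_{8} ; sig = [2:1,1,1]
  • {0,11}:  v_{0} + v_{11} = v_{2} + v_{3} + v_{5} + v_{8} ; sig = [2:1,1,1,1]
  • {0,9}:  v_{0} + v_{9} = v_{2} + v_{3} + v_{4} + 2·v_{8} ; sig = [2:1,1,1,2]
  • {1,5,10}:  v_{1} + v_{5} + v_{10} = v_{6} ; sig = [3:1]
  • {2,3,6}:  v_{2} + v_{3} + v_{6} = v_{1} ; sig = [3:1]
  • {2,7,8}:  v_{2} + v_{7} + v_{8} = v_{0} ; sig = [3:1]
  • {2,7,10}:  v_{2} + v_{7} + v_{10} = v_{4} ; sig = [3:1]
  • {3,4,5}:  v_{3} + v_{4} + v_{5} = v_{7} ; sig = [3:1]
  • {2,6,7}:  v_{2} + v_{6} + v_{7} = v_{1} + v_{4} + v_{5} ; sig = [3:1,1,1]
  • {3,4,6}:  v_{3} + v_{4} + v_{6} = v_{1} + v_{7} + v_{10} ; sig = [3:1,1,1]
  • {2,3,5,10}:  v_{2} + v_{3} + v_{5} + v_{10} = 0 ; sig = [4:]
  • {2,3,8,10}:  v_{2} + v_{3} + v_{8} + v_{10} = v_{9} ; sig = [4:1]

Signatures (|P|; sorted positive RHS coefficients), sorted:
{ [2:] ×2,  [2:1] ×2,  [2:1,1] ×5,  [2:1,1,1] ×2,  [2:1,1,1,1],  [2:1,1,1,2],  [3:1] ×5,  [3:1,1,1] ×2,  [4:],  [4:1] }


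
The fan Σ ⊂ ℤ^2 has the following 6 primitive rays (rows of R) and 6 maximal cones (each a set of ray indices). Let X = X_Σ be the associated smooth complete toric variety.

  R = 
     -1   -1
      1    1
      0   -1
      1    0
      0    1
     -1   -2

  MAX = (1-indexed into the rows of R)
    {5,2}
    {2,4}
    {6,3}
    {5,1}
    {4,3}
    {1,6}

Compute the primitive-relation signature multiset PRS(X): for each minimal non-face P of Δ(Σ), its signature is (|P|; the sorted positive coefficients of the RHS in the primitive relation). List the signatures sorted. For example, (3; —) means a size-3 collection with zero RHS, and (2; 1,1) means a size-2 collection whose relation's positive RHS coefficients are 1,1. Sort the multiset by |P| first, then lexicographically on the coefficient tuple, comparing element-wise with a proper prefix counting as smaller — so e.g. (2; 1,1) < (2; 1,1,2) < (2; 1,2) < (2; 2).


Primitive collections (9):

  • {1,2}:  v_{1} + v_{2} = 0 ; sig = (2; —)
  • {3,5}:  v_{3} + v_{5} = 0 ; sig = (2; —)
  • {1,3}:  v_{1} + v_{3} = v_{6} ; sig = (2; 1)
  • {1,4}:  v_{1} + v_{4} = v_{3} ; sig = (2; 1)
  • {2,3}:  v_{2} + v_{3} = v_{4} ; sig = (2; 1)
  • {2,6}:  v_{2} + v_{6} = v_{3} ; sig = (2; 1)
  • {4,5}:  v_{4} + v_{5} = v_{2} ; sig = (2; 1)
  • {5,6}:  v_{5} + v_{6} = v_{1} ; sig = (2; 1)
  • {4,6}:  v_{4} + v_{6} = 2·v_{3} ; sig = (2; 2)

so the primitive-relation signature multiset is
    (2; —)
    (2; —)
    (2; 1)
    (2; 1)
    (2; 1)
    (2; 1)
    (2; 1)
    (2; 1)
    (2; 2)


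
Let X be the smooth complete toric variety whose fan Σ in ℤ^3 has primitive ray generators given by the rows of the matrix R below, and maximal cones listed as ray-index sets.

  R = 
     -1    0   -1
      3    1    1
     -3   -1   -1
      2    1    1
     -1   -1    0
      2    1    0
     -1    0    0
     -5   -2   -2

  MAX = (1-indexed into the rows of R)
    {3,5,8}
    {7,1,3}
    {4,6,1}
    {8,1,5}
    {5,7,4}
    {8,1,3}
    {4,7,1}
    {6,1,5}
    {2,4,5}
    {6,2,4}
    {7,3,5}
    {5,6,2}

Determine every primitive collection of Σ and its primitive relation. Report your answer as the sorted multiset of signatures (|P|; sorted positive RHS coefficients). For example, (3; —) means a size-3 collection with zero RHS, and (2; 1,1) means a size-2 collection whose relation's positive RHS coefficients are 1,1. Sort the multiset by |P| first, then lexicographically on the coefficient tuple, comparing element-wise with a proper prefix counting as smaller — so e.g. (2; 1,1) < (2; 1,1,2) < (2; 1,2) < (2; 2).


14 minimal non-faces of Δ(Σ) (on 8 rays):

  P = {2,3}:  v_{2} + v_{3} = 0  ⟹  sig = (2; —)
  P = {1,2}:  v_{1} + v_{2} = v_{6}  ⟹  sig = (2; 1)
  P = {2,7}:  v_{2} + v_{7} = v_{4}  ⟹  sig = (2; 1)
  P = {3,4}:  v_{3} + v_{4} = v_{7}  ⟹  sig = (2; 1)
  P = {3,6}:  v_{3} + v_{6} = v_{1}  ⟹  sig = (2; 1)
  P = {4,8}:  v_{4} + v_{8} = v_{3}  ⟹  sig = (2; 1)
  P = {2,8}:  v_{2} + v_{8} = v_{1} + v_{5}  ⟹  sig = (2; 1,1)
  P = {6,7}:  v_{6} + v_{7} = v_{1} + v_{4}  ⟹  sig = (2; 1,1)
  P = {6,8}:  v_{6} + v_{8} = 2·v_{1} + v_{5}  ⟹  sig = (2; 1,2)
  P = {7,8}:  v_{7} + v_{8} = 2·v_{3}  ⟹  sig = (2; 2)
  P = {1,4,5}:  v_{1} + v_{4} + v_{5} = 0  ⟹  sig = (3; —)
  P = {1,3,5}:  v_{1} + v_{3} + v_{5} = v_{8}  ⟹  sig = (3; 1)
  P = {1,5,7}:  v_{1} + v_{5} + v_{7} = v_{3}  ⟹  sig = (3; 1)
  P = {4,5,6}:  v_{4} + v_{5} + v_{6} = v_{2}  ⟹  sig = (3; 1)

Sorted signature multiset PRS(X):
[(2; —), (2; 1), (2; 1), (2; 1), (2; 1), (2; 1), (2; 1,1), (2; 1,1), (2; 1,2), (2; 2), (3; —), (3; 1), (3; 1), (3; 1)]


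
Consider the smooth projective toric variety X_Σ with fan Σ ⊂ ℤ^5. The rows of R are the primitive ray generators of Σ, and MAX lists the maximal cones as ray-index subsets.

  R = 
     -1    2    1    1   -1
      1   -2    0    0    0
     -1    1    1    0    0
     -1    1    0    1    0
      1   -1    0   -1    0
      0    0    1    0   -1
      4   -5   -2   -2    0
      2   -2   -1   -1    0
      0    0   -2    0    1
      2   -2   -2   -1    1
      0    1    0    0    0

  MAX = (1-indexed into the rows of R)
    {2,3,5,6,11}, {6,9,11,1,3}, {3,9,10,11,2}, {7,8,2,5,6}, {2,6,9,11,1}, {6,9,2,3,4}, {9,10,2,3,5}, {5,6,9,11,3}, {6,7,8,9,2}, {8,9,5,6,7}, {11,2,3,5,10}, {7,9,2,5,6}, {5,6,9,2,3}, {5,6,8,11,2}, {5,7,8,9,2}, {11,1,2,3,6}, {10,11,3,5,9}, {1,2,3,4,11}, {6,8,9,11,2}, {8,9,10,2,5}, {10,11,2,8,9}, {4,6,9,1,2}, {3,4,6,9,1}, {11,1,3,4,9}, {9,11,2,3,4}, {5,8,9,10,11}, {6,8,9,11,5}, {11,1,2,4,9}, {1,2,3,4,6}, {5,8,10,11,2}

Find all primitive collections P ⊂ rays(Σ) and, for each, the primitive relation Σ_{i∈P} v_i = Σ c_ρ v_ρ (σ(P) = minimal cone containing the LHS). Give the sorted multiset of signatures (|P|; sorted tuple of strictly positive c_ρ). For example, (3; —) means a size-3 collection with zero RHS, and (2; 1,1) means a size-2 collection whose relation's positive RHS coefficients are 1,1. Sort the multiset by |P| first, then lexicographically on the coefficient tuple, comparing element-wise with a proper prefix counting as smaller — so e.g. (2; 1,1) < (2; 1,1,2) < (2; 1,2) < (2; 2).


Δ(Σ) — 11 vertices, 18 min non-faces:

  P = {4,5}:  v_{4} + v_{5} = 0 — sig = (2; —)
  P = {3,8}:  v_{3} + v_{8} = v_{5} — sig = (2; 1)
  P = {6,10}:  v_{6} + v_{10} = v_{8} — sig = (2; 1)
  P = {1,5}:  v_{1} + v_{5} = v_{6} + v_{11} — sig = (2; 1,1)
  P = {4,10}:  v_{4} + v_{10} = v_{2} + v_{9} + v_{11} — sig = (2; 1,1,1)
  P = {4,7}:  v_{4} + v_{7} = v_{2} + v_{6} + v_{8} + v_{9} — sig = (2; 1,1,1,1)
  P = {4,8}:  v_{4} + v_{8} = v_{2} + v_{6} + v_{9} + v_{11} — sig = (2; 1,1,1,1)
  P = {1,7}:  v_{1} + v_{7} = v_{2} + 2·v_{6} + v_{8} + v_{9} + v_{11} — sig = (2; 1,1,1,1,2)
  P = {1,10}:  v_{1} + v_{10} = v_{2} + v_{6} + v_{9} + 2·v_{11} — sig = (2; 1,1,1,2)
  P = {3,7}:  v_{3} + v_{7} = v_{2} + 2·v_{5} + v_{6} + v_{9} — sig = (2; 1,1,1,2)
  P = {7,10}:  v_{7} + v_{10} = v_{2} + v_{5} + 2·v_{8} + v_{9} — sig = (2; 1,1,1,2)
  P = {1,8}:  v_{1} + v_{8} = v_{2} + 2·v_{6} + v_{9} + 2·v_{11} — sig = (2; 1,1,2,2)
  P = {7,11}:  v_{7} + v_{11} = 2·v_{8} — sig = (2; 2)
  P = {4,6,11}:  v_{4} + v_{6} + v_{11} = v_{1} — sig = (3; 1)
  P = {1,2,3,9}:  v_{1} + v_{2} + v_{3} + v_{9} = v_{4} — sig = (4; 1)
  P = {2,5,9,11}:  v_{2} + v_{5} + v_{9} + v_{11} = v_{10} — sig = (4; 1)
  P = {2,3,6,9,11}:  v_{2} + v_{3} + v_{6} + v_{9} + v_{11} = 0 — sig = (5; —)
  P = {2,5,6,8,9}:  v_{2} + v_{5} + v_{6} + v_{8} + v_{9} = v_{7} — sig = (5; 1)

Hence PRS(X_Σ) =
    (2; —)
    (2; 1)
    (2; 1)
    (2; 1,1)
    (2; 1,1,1)
    (2; 1,1,1,1)
    (2; 1,1,1,1)
    (2; 1,1,1,1,2)
    (2; 1,1,1,2)
    (2; 1,1,1,2)
    (2; 1,1,1,2)
    (2; 1,1,2,2)
    (2; 2)
    (3; 1)
    (4; 1)
    (4; 1)
    (5; —)
    (5; 1)


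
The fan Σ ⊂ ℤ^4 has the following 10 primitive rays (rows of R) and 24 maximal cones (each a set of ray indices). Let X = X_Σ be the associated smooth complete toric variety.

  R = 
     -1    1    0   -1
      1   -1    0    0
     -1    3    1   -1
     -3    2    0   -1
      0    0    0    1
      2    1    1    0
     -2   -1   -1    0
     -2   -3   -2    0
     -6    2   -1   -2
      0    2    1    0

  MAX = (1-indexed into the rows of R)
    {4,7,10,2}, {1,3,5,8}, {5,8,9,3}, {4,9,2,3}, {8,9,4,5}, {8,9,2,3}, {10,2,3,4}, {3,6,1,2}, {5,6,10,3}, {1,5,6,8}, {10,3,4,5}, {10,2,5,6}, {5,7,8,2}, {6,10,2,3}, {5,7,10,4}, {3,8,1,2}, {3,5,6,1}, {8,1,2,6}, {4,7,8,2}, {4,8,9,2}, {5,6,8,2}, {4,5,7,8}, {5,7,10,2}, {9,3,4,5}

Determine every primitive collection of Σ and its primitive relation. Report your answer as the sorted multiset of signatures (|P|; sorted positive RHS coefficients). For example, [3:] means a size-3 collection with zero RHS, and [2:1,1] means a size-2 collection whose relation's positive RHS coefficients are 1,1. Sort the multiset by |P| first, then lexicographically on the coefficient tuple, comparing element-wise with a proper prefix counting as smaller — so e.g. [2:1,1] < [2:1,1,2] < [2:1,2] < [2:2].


17 minimal non-faces of Δ(Σ) (on 10 rays):

  P={6,7}:  v_{6} + v_{7} = 0  so sig = [2:]
  P={1,10}:  v_{1} + v_{10} = v_{3}  so sig = [2:1]
  P={3,7}:  v_{3} + v_{7} = v_{4}  so sig = [2:1]
  P={4,6}:  v_{4} + v_{6} = v_{3}  so sig = [2:1]
  P={8,10}:  v_{8} + v_{10} = v_{7}  so sig = [2:1]
  P={1,7}:  v_{1} + v_{7} = v_{3} + v_{8}  so sig = [2:1,1]
  P={1,4}:  v_{1} + v_{4} = 2·v_{3} + v_{8}  so sig = [2:1,2]
  P={6,9}:  v_{6} + v_{9} = 2·v_{3} + v_{8}  so sig = [2:1,2]
  P={7,9}:  v_{7} + v_{9} = 2·v_{4} + v_{8}  so sig = [2:1,2]
  P={9,10}:  v_{9} + v_{10} = 2·v_{4}  so sig = [2:2]
  P={1,9}:  v_{1} + v_{9} = 3·v_{3} + 2·v_{8}  so sig = [2:2,3]
  P={1,2,5}:  v_{1} + v_{2} + v_{5} = 0  so sig = [3:]
  P={2,3,5}:  v_{2} + v_{3} + v_{5} = v_{10}  so sig = [3:1]
  P={3,4,8}:  v_{3} + v_{4} + v_{8} = v_{9}  so sig = [3:1]
  P={3,6,8}:  v_{3} + v_{6} + v_{8} = v_{1}  so sig = [3:1]
  P={2,4,5}:  v_{2} + v_{4} + v_{5} = v_{7} + v_{10}  so sig = [3:1,1]
  P={2,5,9}:  v_{2} + v_{5} + v_{9} = v_{4} + v_{7}  so sig = [3:1,1]

so the primitive-relation signature multiset is
{ [2:],  [2:1] ×4,  [2:1,1],  [2:1,2] ×3,  [2:2],  [2:2,3],  [3:],  [3:1] ×3,  [3:1,1] ×2 }


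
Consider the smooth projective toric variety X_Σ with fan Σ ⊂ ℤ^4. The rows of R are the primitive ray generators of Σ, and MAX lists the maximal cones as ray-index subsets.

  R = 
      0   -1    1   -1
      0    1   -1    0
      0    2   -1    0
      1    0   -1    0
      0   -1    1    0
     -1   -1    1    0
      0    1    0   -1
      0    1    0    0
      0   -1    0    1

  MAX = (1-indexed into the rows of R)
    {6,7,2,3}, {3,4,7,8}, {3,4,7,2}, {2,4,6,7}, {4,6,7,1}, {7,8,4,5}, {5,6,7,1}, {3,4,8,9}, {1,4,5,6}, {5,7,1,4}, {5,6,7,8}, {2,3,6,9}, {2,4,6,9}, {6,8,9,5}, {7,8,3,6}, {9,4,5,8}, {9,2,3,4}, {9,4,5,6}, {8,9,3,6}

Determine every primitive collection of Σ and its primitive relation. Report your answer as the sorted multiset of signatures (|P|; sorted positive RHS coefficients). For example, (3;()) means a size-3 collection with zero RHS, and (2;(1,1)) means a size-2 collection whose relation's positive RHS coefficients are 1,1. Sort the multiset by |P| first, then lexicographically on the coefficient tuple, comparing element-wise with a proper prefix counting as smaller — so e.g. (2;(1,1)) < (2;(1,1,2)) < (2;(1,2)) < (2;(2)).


Primitive collections (11):

  • {2,5}:  v_{2} + v_{5} = 0  →  sig = (2;())
  • {7,9}:  v_{7} + v_{9} = 0  →  sig = (2;())
  • {1,3}:  v_{1} + v_{3} = v_{7}  →  sig = (2;(1))
  • {2,8}:  v_{2} + v_{8} = v_{3}  →  sig = (2;(1))
  • {3,5}:  v_{3} + v_{5} = v_{8}  →  sig = (2;(1))
  • {1,8}:  v_{1} + v_{8} = v_{5} + v_{7}  →  sig = (2;(1,1))
  • {1,2}:  v_{1} + v_{2} = v_{4} + v_{6} + v_{7}  →  sig = (2;(1,1,1))
  • {1,9}:  v_{1} + v_{9} = v_{4} + v_{5} + v_{6}  →  sig = (2;(1,1,1))
  • {4,6,8}:  v_{4} + v_{6} + v_{8} = 0  →  sig = (3;())
  • {3,4,6}:  v_{3} + v_{4} + v_{6} = v_{2}  →  sig = (3;(1))
  • {4,5,6,7}:  v_{4} + v_{5} + v_{6} + v_{7} = v_{1}  →  sig = (4;(1))

Signatures (|P|; sorted positive RHS coefficients), sorted:
{ (2;()) ×2,  (2;(1)) ×3,  (2;(1,1)),  (2;(1,1,1)) ×2,  (3;()),  (3;(1)),  (4;(1)) }


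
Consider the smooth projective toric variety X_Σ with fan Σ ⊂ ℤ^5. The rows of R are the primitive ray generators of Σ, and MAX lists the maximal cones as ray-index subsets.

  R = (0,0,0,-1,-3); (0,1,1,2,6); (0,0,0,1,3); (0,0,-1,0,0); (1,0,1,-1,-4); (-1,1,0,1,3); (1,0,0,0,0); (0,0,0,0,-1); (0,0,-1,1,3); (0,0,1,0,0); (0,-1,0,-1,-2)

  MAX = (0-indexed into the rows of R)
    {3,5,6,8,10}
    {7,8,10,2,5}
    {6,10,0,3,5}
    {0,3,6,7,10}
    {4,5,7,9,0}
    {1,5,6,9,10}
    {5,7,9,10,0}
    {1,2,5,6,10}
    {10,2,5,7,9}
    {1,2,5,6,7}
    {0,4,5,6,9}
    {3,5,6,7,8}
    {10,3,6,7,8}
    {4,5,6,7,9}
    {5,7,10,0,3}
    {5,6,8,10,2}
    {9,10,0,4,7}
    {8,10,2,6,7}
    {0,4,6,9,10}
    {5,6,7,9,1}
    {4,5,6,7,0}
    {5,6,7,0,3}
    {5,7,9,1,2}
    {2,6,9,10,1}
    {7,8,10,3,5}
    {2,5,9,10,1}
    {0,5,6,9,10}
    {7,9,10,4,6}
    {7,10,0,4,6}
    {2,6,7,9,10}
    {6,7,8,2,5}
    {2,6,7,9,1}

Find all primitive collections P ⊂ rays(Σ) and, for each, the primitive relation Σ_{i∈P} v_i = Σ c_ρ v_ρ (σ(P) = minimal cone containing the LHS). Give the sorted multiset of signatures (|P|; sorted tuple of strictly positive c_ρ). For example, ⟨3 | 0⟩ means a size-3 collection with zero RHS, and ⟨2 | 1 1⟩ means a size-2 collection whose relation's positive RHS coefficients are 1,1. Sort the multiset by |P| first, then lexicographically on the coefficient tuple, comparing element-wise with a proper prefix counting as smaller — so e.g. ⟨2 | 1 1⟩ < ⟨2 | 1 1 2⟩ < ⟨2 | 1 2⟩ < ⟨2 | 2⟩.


Δ(Σ) — 11 vertices, 17 min non-faces:

  P={0,2}:  v_{0} + v_{2} = 0 — sig = ⟨2 | 0⟩
  P={3,9}:  v_{3} + v_{9} = 0 — sig = ⟨2 | 0⟩
  P={0,8}:  v_{0} + v_{8} = v_{3} — sig = ⟨2 | 1⟩
  P={2,3}:  v_{2} + v_{3} = v_{8} — sig = ⟨2 | 1⟩
  P={8,9}:  v_{8} + v_{9} = v_{2} — sig = ⟨2 | 1⟩
  P={4,8}:  v_{4} + v_{8} = v_{6} + v_{7} — sig = ⟨2 | 1 1⟩
  P={0,1}:  v_{0} + v_{1} = v_{5} + v_{6} + v_{9} — sig = ⟨2 | 1 1 1⟩
  P={1,3}:  v_{1} + v_{3} = v_{2} + v_{5} + v_{6} — sig = ⟨2 | 1 1 1⟩
  P={2,4}:  v_{2} + v_{4} = v_{6} + v_{7} + v_{9} — sig = ⟨2 | 1 1 1⟩
  P={3,4}:  v_{3} + v_{4} = v_{0} + v_{6} + v_{7} — sig = ⟨2 | 1 1 1⟩
  P={1,8}:  v_{1} + v_{8} = 2·v_{2} + v_{5} + v_{6} — sig = ⟨2 | 1 1 2⟩
  P={1,4}:  v_{1} + v_{4} = v_{5} + 2·v_{6} + v_{7} + 2·v_{9} — sig = ⟨2 | 1 1 2 2⟩
  P={1,7,10}:  v_{1} + v_{7} + v_{10} = v_{2} + v_{9} — sig = ⟨3 | 1 1⟩
  P={4,5,10}:  v_{4} + v_{5} + v_{10} = v_{0} + v_{9} — sig = ⟨3 | 1 1⟩
  P={5,6,7,10}:  v_{5} + v_{6} + v_{7} + v_{10} = 0 — sig = ⟨4 | 0⟩
  P={0,6,7,9}:  v_{0} + v_{6} + v_{7} + v_{9} = v_{4} — sig = ⟨4 | 1⟩
  P={2,5,6,9}:  v_{2} + v_{5} + v_{6} + v_{9} = v_{1} — sig = ⟨4 | 1⟩

Sorted signature multiset PRS(X):
    |P|=2: 12 collections, coeffs (), (), (1), (1), (1), (1,1), (1,1,1), (1,1,1), (1,1,1), (1,1,1), (1,1,2), (1,1,2,2)
    |P|=3: 2 collections, coeffs (1,1), (1,1)
    |P|=4: 3 collections, coeffs (), (1), (1)
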